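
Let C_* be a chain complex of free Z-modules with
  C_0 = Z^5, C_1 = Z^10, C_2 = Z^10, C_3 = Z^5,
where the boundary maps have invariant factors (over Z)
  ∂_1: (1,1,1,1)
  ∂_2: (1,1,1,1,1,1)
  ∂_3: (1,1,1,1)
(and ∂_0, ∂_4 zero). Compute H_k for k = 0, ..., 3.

H_0 ≅ Z,  H_1 = 0,  H_2 = 0,  H_3 ≅ Z.

H_0: b_0 = 5 − 0 − 4 = 1; torsion from ∂_1 factors > 1: none. So H_0 ≅ Z.
H_1: b_1 = 10 − 4 − 6 = 0; torsion from ∂_2 factors > 1: none. So H_1 ≅ 0.
H_2: b_2 = 10 − 6 − 4 = 0; torsion from ∂_3 factors > 1: none. So H_2 ≅ 0.
H_3: b_3 = 5 − 4 − 0 = 1; torsion from ∂_4 factors > 1: none. So H_3 ≅ Z.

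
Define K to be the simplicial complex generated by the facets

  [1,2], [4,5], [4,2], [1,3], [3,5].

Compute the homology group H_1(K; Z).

Order the vertices as 1 < 2 < 3 < 4 < 5. Listing each simplex with vertices in this order, K has dimension 1 with simplices:

  0-simplices (5): [1], [2], [3], [4], [5]
  1-simplices (5): [1,2], [1,3], [2,4], [3,5], [4,5]

Hence C_0 ≅ Z^5, C_1 ≅ Z^5.

The boundary map ∂_1: C_1 → C_0 maps an edge to its endpoints' difference, ∂[p,q] = q − p. For instance
  ∂[3,5] = [5] − [3].
The 5×5 boundary matrix has rank 4 and Smith normal form diag(1,1,1,1).

From H_k ≅ ker(∂_k) / im(∂_{k+1}) we obtain:

  H_1: rank ker ∂_1 − rank ∂_2 = (5 − 4) − 0 = 1, and there is no ∂_2, so H_1 ≅ Z.

(K is a triangulation of the circle S^1.)

H_1 = Z.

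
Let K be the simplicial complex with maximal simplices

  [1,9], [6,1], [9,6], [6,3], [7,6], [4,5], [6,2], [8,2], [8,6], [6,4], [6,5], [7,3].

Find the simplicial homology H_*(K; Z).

Order the vertices as 1 < 2 < 3 < 4 < 5 < 6 < 7 < 8 < 9. Listing each simplex with vertices in this order, K has dimension 1 with simplices:

  0-simplices (9): [1], [2], [3], [4], [5], [6], [7], [8], [9]
  1-simplices (12): [1,6], [1,9], [2,6], [2,8], [3,6], [3,7], [4,5], [4,6], [5,6], [6,7], [6,8], [6,9]

Hence C_0 ≅ Z^9, C_1 ≅ Z^12.

The boundary map ∂_1: C_1 → C_0 sends each edge [p,q] (with p < q) to q − p. For instance
  ∂[3,7] = [7] − [3].
As a 9×12 matrix over Z this has rank 8, with invariant factors (1,1,1,1,1,1,1,1).

Computing H_k = (kernel of ∂_k) / (image of ∂_{k+1}):

  H_0: rank C_0 − rank ∂_1 = 9 − 8 = 1, and the invariant factors of ∂_1 are all 1, so H_0 ≅ Z.
  H_1: rank ker ∂_1 − rank ∂_2 = (12 − 8) − 0 = 4, and there is no ∂_2, so H_1 ≅ Z^4.

H_0 ≅ Z,  H_1 ≅ Z^4.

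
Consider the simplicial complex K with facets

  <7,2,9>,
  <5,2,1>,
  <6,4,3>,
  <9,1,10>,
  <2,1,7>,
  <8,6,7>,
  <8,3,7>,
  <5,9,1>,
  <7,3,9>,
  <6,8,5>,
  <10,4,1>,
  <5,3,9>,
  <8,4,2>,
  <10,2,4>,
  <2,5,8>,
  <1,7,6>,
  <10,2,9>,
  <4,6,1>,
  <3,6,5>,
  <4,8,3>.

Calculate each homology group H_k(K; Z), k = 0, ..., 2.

H_0 = Z,  H_1 = Z ⊕ Z_2,  H_2 = 0.

K has 10 vertices, 30 edges, 20 triangles.
rank ∂_0 = 0, rank ∂_1 = 9 ⇒ b_0 = 10 − 0 − 9 = 1; all invariant factors of ∂_1 are 1 so no torsion. So H_0 ≅ Z.
rank ∂_1 = 9, rank ∂_2 = 20 ⇒ b_1 = 30 − 9 − 20 = 1; ∂_2 has invariant factor(s) [2] giving torsion. So H_1 ≅ Z ⊕ Z_2.
rank ∂_2 = 20, rank ∂_3 = 0 ⇒ b_2 = 20 − 20 − 0 = 0. So H_2 ≅ 0.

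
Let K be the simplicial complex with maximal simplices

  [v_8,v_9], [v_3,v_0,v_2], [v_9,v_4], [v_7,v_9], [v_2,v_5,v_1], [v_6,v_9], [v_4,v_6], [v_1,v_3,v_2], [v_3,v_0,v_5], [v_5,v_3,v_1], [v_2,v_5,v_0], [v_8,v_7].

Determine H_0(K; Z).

H_0 = Z^2.

Order the vertices as v_0 < v_1 < v_2 < v_3 < v_4 < v_5 < v_6 < v_7 < v_8 < v_9. Listing each simplex with vertices in this order, K has dimension 2 with simplices:

  0-simplices (10): [v_0], [v_1], [v_2], [v_3], [v_4], [v_5], [v_6], [v_7], [v_8], [v_9]
  1-simplices (15): (15 of them)
  2-simplices (6): [v_0,v_2,v_3], [v_0,v_2,v_5], [v_0,v_3,v_5], [v_1,v_2,v_3], [v_1,v_2,v_5], [v_1,v_3,v_5]

Hence C_0 ≅ Z^10, C_1 ≅ Z^15, C_2 ≅ Z^6.

Boundary ∂_1: C_1 → C_0 maps an edge to its endpoints' difference, ∂[p,q] = q − p. For instance
  ∂[v_4,v_9] = [v_9] − [v_4].
The 10×15 boundary matrix has rank 8 and Smith normal form diag(1,1,1,1,1,1,1,1).

The boundary map ∂_2: C_2 → C_1 maps a triangle to the signed sum of its edges. For instance
  ∂[v_1,v_2,v_3] = [v_2,v_3] − [v_1,v_3] + [v_1,v_2],
  ∂[v_0,v_3,v_5] = [v_3,v_5] − [v_0,v_5] + [v_0,v_3].
This gives a 15×6 integer matrix of rank 5; reducing to Smith normal form yields diagonal entries (1,1,1,1,1).

Computing H_k = (kernel of ∂_k) / (image of ∂_{k+1}):

  H_0: rank C_0 − rank ∂_1 = 10 − 8 = 2, and the invariant factors of ∂_1 are all 1, so H_0 = Z^2.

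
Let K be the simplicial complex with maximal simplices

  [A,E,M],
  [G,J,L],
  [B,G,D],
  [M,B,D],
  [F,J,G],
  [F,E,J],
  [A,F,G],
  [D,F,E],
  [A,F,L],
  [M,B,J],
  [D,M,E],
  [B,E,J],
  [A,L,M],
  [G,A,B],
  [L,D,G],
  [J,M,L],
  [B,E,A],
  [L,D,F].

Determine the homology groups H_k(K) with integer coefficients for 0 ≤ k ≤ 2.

Fix the vertex order A < B < D < E < F < G < J < L < M and write every simplex with vertices in increasing order. Then dim K = 2 and the simplices of K are:

  0-simplices (9): A, B, D, E, F, G, J, L, M
  1-simplices (27): AB, AE, AF, AG, AL, AM, BD, BE, BG, BJ, BM, DE, DF, DG, DL, DM, EF, EJ, EM, FG, FJ, FL, GJ, GL, JL, JM, LM
  2-simplices (18): ABE, ABG, AEM, AFG, AFL, ALM, BDG, BDM, BEJ, BJM, DEF, DEM, DFL, DGL, EFJ, FGJ, GJL, JLM

Hence C_0 ≅ Z^9, C_1 ≅ Z^27, C_2 ≅ Z^18.

Boundary ∂_1: C_1 → C_0 sends each edge [p,q] (with p < q) to q − p. For instance
  ∂GJ = J − G.
As a 9×27 matrix over Z this has rank 8, with invariant factors (1,1,1,1,1,1,1,1).

The boundary map ∂_2: C_2 → C_1 maps a triangle to the signed sum of its edges. For instance
  ∂BDM = DM − BM + BD,
  ∂GJL = JL − GL + GJ.
The 27×18 boundary matrix has rank 18 and Smith normal form diag(1,1,1,1,1,1,1,1,1,1,1,1,1,1,1,1,1,2).

Computing H_k = (kernel of ∂_k) / (image of ∂_{k+1}):

  H_0: rank C_0 − rank ∂_1 = 9 − 8 = 1, and the invariant factors of ∂_1 are all 1, so H_0 ≅ Z.
  H_1: rank ker ∂_1 − rank ∂_2 = (27 − 8) − 18 = 1, and ∂_2 has invariant factor 2 > 1, so H_1 ≅ Z × Z/2.
  H_2: rank ker ∂_2 − rank ∂_3 = (18 − 18) − 0 = 0, and there is no ∂_3, so H_2 ≅ 0.

As a check, the Euler characteristic is 9 − 27 + 18 = 0, which agrees with 1 − 1 + 0 = 0.
(K is a triangulation of the Klein bottle.)

H_0 ≅ Z,  H_1 ≅ Z × Z/2,  H_2 = 0.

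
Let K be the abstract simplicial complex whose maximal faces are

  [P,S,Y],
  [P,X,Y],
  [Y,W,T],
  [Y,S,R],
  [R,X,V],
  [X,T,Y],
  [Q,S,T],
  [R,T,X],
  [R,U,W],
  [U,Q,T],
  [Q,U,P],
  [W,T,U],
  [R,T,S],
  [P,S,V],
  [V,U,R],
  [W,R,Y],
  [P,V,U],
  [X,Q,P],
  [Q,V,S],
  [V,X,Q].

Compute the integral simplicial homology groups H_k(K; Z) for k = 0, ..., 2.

H_0 = Z,  H_1 = Z ⊕ Z/2Z,  H_2 = 0.

Take the total order P < Q < R < S < T < U < V < W < X < Y on the vertex set. Then K (dimension 2) consists of the simplices:

  0-simplices (10): P, Q, R, S, T, U, V, W, X, Y
  1-simplices (30): PQ, PS, PU, PV, PX, PY, QS, QT, QU, QV, QX, RS, RT, RU, RV, RW, RX, RY, ST, SV, SY, TU, TW, TX, TY, UV, UW, VX, WY, XY
  2-simplices (20): PQU, PQX, PSV, PSY, PUV, PXY, QST, QSV, QTU, QVX, RST, RSY, RTX, RUV, RUW, RVX, RWY, TUW, TWY, TXY

giving chain groups C_0 ≅ Z^10, C_1 ≅ Z^30, C_2 ≅ Z^20.

∂_1: C_1 → C_0 sends each edge [p,q] (with p < q) to q − p.
This gives a 10×30 integer matrix of rank 9; reducing to Smith normal form yields diagonal entries (1,1,1,1,1,1,1,1,1).

∂_2: C_2 → C_1 sends each 2-simplex [p,q,r] to [q,r] − [p,r] + [p,q]. For instance
  ∂QSV = SV − QV + QS,
  ∂PQU = QU − PU + PQ.
As a 30×20 matrix over Z this has rank 20, with invariant factors (1,1,1,1,1,1,1,1,1,1,1,1,1,1,1,1,1,1,1,2).

Computing H_k = (kernel of ∂_k) / (image of ∂_{k+1}):

  H_0: rank C_0 − rank ∂_1 = 10 − 9 = 1, and the invariant factors of ∂_1 are all 1, so H_0 = Z.
  H_1: rank ker ∂_1 − rank ∂_2 = (30 − 9) − 20 = 1, and ∂_2 has invariant factor 2 > 1, so H_1 = Z ⊕ Z/2Z.
  H_2: rank ker ∂_2 − rank ∂_3 = (20 − 20) − 0 = 0, and there is no ∂_3, so H_2 = 0.

As a check, the Euler characteristic is 10 − 30 + 20 = 0, which agrees with 1 − 1 + 0 = 0.
(K is a triangulation of the Klein bottle.)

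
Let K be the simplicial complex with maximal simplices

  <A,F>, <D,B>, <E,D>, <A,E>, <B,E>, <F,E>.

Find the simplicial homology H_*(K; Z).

Order the vertices as A < B < D < E < F. Listing each simplex with vertices in this order, K has dimension 1 with simplices:

  0-simplices (5): A, B, D, E, F
  1-simplices (6): AE, AF, BD, BE, DE, EF

giving chain groups C_0 ≅ Z^5, C_1 ≅ Z^6.

∂_1: C_1 → C_0 is given by ∂[p,q] = [q] − [p]. For instance
  ∂DE = E − D.
This gives a 5×6 integer matrix of rank 4; reducing to Smith normal form yields diagonal entries (1,1,1,1).

Reading off H_k = ker ∂_k / im ∂_{k+1}:

  H_0: rank C_0 − rank ∂_1 = 5 − 4 = 1, and the invariant factors of ∂_1 are all 1, so H_0 ≅ Z.
  H_1: rank ker ∂_1 − rank ∂_2 = (6 − 4) − 0 = 2, and there is no ∂_2, so H_1 ≅ Z^2.

H_0 = Z,  H_1 = Z^2.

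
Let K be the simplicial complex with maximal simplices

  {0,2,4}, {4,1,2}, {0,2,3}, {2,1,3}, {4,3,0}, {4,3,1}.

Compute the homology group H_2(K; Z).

H_2 ≅ Z.

Fix the vertex order 0 < 1 < 2 < 3 < 4 and write every simplex with vertices in increasing order. Then dim K = 2 and the simplices of K are:

  0-simplices (5): [0], [1], [2], [3], [4]
  1-simplices (9): [0,2], [0,3], [0,4], [1,2], [1,3], [1,4], [2,3], [2,4], [3,4]
  2-simplices (6): [0,2,3], [0,2,4], [0,3,4], [1,2,3], [1,2,4], [1,3,4]

so the chain groups are C_0 ≅ Z^5, C_1 ≅ Z^9, C_2 ≅ Z^6.

The boundary map ∂_1: C_1 → C_0 maps an edge to its endpoints' difference, ∂[p,q] = q − p. For instance
  ∂[0,4] = [4] − [0].
This gives a 5×9 integer matrix of rank 4; reducing to Smith normal form yields diagonal entries (1,1,1,1).

Boundary ∂_2: C_2 → C_1 acts by ∂[p,q,r] = [q,r] − [p,r] + [p,q]. For instance
  ∂[1,3,4] = [3,4] − [1,4] + [1,3],
  ∂[0,3,4] = [3,4] − [0,4] + [0,3].
The 9×6 boundary matrix has rank 5 and Smith normal form diag(1,1,1,1,1).

Reading off H_k = ker ∂_k / im ∂_{k+1}:

  H_2: rank ker ∂_2 − rank ∂_3 = (6 − 5) − 0 = 1, and there is no ∂_3, so H_2 ≅ Z.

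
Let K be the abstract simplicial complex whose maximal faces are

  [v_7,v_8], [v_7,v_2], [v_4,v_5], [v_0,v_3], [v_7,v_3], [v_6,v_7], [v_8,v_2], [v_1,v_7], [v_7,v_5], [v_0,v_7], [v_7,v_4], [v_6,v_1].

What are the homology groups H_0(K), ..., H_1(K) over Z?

We work with the vertex ordering v_0 < v_1 < v_2 < v_3 < v_4 < v_5 < v_6 < v_7 < v_8. The simplices of K, each written with vertices in increasing order, are:

  0-simplices (9): [v_0], [v_1], [v_2], [v_3], [v_4], [v_5], [v_6], [v_7], [v_8]
  1-simplices (12): [v_0,v_3], [v_0,v_7], [v_1,v_6], [v_1,v_7], [v_2,v_7], [v_2,v_8], [v_3,v_7], [v_4,v_5], [v_4,v_7], [v_5,v_7], [v_6,v_7], [v_7,v_8]

so the chain groups are C_0 ≅ Z^9, C_1 ≅ Z^12.

Boundary ∂_1: C_1 → C_0 sends each edge [p,q] (with p < q) to q − p. For instance
  ∂[v_2,v_8] = [v_8] − [v_2].
The 9×12 boundary matrix has rank 8 and Smith normal form diag(1,1,1,1,1,1,1,1).

Computing H_k = (kernel of ∂_k) / (image of ∂_{k+1}):

  H_0: rank C_0 − rank ∂_1 = 9 − 8 = 1, and the invariant factors of ∂_1 are all 1, so H_0 = Z.
  H_1: rank ker ∂_1 − rank ∂_2 = (12 − 8) − 0 = 4, and there is no ∂_2, so H_1 = Z^4.

(K is a triangulation of a wedge of 4 circles.)

H_0 ≅ Z,  H_1 ≅ Z^4.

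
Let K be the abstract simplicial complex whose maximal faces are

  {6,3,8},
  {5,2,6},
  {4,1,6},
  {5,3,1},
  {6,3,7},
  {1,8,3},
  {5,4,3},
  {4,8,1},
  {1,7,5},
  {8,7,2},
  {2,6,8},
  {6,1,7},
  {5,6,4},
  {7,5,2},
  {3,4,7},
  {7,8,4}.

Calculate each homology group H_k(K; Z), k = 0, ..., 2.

H_0 ≅ Z,  H_1 ≅ Z^2,  H_2 ≅ Z.

We work with the vertex ordering 1 < 2 < 3 < 4 < 5 < 6 < 7 < 8. The simplices of K, each written with vertices in increasing order, are:

  0-simplices (8): [1], [2], [3], [4], [5], [6], [7], [8]
  1-simplices (24): (24 of them)
  2-simplices (16): [1,3,5], [1,3,8], [1,4,6], [1,4,8], [1,5,7], [1,6,7], [2,5,6], [2,5,7], [2,6,8], [2,7,8], [3,4,5], [3,4,7], [3,6,7], [3,6,8], [4,5,6], [4,7,8]

so the chain groups are C_0 ≅ Z^8, C_1 ≅ Z^24, C_2 ≅ Z^16.

Boundary ∂_1: C_1 → C_0 is given by ∂[p,q] = [q] − [p].
As a 8×24 matrix over Z this has rank 7, with invariant factors (1,1,1,1,1,1,1).

The boundary map ∂_2: C_2 → C_1 maps a triangle to the signed sum of its edges. For instance
  ∂[2,5,6] = [5,6] − [2,6] + [2,5],
  ∂[3,4,7] = [4,7] − [3,7] + [3,4].
The 24×16 boundary matrix has rank 15 and Smith normal form diag(1,1,1,1,1,1,1,1,1,1,1,1,1,1,1).

Reading off H_k = ker ∂_k / im ∂_{k+1}:

  H_0: rank C_0 − rank ∂_1 = 8 − 7 = 1, and the invariant factors of ∂_1 are all 1, so H_0 ≅ Z.
  H_1: rank ker ∂_1 − rank ∂_2 = (24 − 7) − 15 = 2, and the invariant factors of ∂_2 are all 1, so H_1 ≅ Z^2.
  H_2: rank ker ∂_2 − rank ∂_3 = (16 − 15) − 0 = 1, and there is no ∂_3, so H_2 ≅ Z.

As a check, the Euler characteristic is 8 − 24 + 16 = 0, which agrees with 1 − 2 + 1 = 0.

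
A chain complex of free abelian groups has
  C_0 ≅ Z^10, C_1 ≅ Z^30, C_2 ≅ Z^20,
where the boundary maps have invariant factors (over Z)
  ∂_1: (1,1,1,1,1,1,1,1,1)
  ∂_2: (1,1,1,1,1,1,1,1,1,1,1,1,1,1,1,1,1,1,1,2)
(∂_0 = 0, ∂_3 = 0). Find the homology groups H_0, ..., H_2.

H_0: b_0 = 10 − 0 − 9 = 1; torsion from ∂_1 factors > 1: none. So H_0 ≅ Z.
H_1: b_1 = 30 − 9 − 20 = 1; torsion from ∂_2 factors > 1: [2]. So H_1 ≅ Z ⊕ Z/2.
H_2: b_2 = 20 − 20 − 0 = 0; torsion from ∂_3 factors > 1: none. So H_2 ≅ 0.

H_0 ≅ Z,  H_1 ≅ Z ⊕ Z/2,  H_2 = 0.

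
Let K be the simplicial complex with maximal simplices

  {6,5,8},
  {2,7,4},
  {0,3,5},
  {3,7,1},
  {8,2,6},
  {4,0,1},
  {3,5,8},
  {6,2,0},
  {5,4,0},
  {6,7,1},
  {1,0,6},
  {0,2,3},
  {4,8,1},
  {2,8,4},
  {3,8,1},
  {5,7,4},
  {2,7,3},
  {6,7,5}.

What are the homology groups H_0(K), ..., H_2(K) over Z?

H_0 ≅ Z,  H_1 ≅ Z^2,  H_2 ≅ Z.

K has 9 vertices, 27 edges, 18 triangles.
rank ∂_0 = 0, rank ∂_1 = 8 ⇒ b_0 = 9 − 0 − 8 = 1; all invariant factors of ∂_1 are 1 so no torsion. So H_0 = Z.
rank ∂_1 = 8, rank ∂_2 = 17 ⇒ b_1 = 27 − 8 − 17 = 2; all invariant factors of ∂_2 are 1 so no torsion. So H_1 = Z^2.
rank ∂_2 = 17, rank ∂_3 = 0 ⇒ b_2 = 18 − 17 − 0 = 1. So H_2 = Z.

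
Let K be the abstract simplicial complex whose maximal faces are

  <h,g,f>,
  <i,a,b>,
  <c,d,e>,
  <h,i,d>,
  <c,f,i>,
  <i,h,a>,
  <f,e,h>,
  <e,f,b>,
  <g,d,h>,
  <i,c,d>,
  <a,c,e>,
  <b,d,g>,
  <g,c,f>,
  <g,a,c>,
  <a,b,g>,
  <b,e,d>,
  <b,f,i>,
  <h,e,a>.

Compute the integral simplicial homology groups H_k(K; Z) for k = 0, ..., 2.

K has 9 vertices, 27 edges, 18 triangles.
rank ∂_0 = 0, rank ∂_1 = 8 ⇒ b_0 = 9 − 0 − 8 = 1; all invariant factors of ∂_1 are 1 so no torsion. So H_0 ≅ Z.
rank ∂_1 = 8, rank ∂_2 = 17 ⇒ b_1 = 27 − 8 − 17 = 2; all invariant factors of ∂_2 are 1 so no torsion. So H_1 ≅ Z^2.
rank ∂_2 = 17, rank ∂_3 = 0 ⇒ b_2 = 18 − 17 − 0 = 1. So H_2 ≅ Z.

H_0 ≅ Z,  H_1 ≅ Z^2,  H_2 ≅ Z.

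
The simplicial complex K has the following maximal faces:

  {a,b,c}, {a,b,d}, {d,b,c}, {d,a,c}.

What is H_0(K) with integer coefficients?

We work with the vertex ordering a < b < c < d. The simplices of K, each written with vertices in increasing order, are:

  0-simplices (4): a, b, c, d
  1-simplices (6): ab, ac, ad, bc, bd, cd
  2-simplices (4): abc, abd, acd, bcd

giving chain groups C_0 ≅ Z^4, C_1 ≅ Z^6, C_2 ≅ Z^4.

∂_1: C_1 → C_0 sends each edge [p,q] (with p < q) to q − p.
The 4×6 boundary matrix has rank 3 and Smith normal form diag(1,1,1).

Boundary ∂_2: C_2 → C_1 maps a triangle to the signed sum of its edges. For instance
  ∂acd = cd − ad + ac,
  ∂abd = bd − ad + ab.
The resulting 6×4 matrix has rank 3, and its Smith normal form has invariant factors (1,1,1).

Reading off H_k = ker ∂_k / im ∂_{k+1}:

  H_0: rank C_0 − rank ∂_1 = 4 − 3 = 1, and the invariant factors of ∂_1 are all 1, so H_0 ≅ Z.

H_0 ≅ Z.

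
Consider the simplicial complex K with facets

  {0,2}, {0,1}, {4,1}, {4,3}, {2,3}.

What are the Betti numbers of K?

Fix the vertex order 0 < 1 < 2 < 3 < 4 and write every simplex with vertices in increasing order. Then dim K = 1 and the simplices of K are:

  0-simplices (5): [0], [1], [2], [3], [4]
  1-simplices (5): [0,1], [0,2], [1,4], [2,3], [3,4]

Hence C_0 ≅ Z^5, C_1 ≅ Z^5.

∂_1: C_1 → C_0 is given by ∂[p,q] = [q] − [p].
This gives a 5×5 integer matrix of rank 4; reducing to Smith normal form yields diagonal entries (1,1,1,1).

Computing H_k = (kernel of ∂_k) / (image of ∂_{k+1}):

  H_0: rank C_0 − rank ∂_1 = 5 − 4 = 1, and the invariant factors of ∂_1 are all 1, so H_0 = Z.
  H_1: rank ker ∂_1 − rank ∂_2 = (5 − 4) − 0 = 1, and there is no ∂_2, so H_1 = Z.

As a check, the Euler characteristic is 5 − 5 = 0, which agrees with 1 − 1 = 0.

Hence the Betti numbers are b_0 = 1, b_1 = 1.

b_0 = 1, b_1 = 1.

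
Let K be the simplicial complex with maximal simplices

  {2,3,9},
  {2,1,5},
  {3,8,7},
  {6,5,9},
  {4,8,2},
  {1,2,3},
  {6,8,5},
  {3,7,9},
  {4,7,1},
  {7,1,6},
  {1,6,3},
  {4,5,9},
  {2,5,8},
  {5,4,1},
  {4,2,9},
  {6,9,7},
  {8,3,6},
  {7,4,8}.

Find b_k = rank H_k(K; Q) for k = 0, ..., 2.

Take the total order 1 < 2 < 3 < 4 < 5 < 6 < 7 < 8 < 9 on the vertex set. Then K (dimension 2) consists of the simplices:

  0-simplices (9): [1], [2], [3], [4], [5], [6], [7], [8], [9]
  1-simplices (27): (27 of them)
  2-simplices (18): [1,2,3], [1,2,5], [1,3,6], [1,4,5], [1,4,7], [1,6,7], [2,3,9], [2,4,8], [2,4,9], [2,5,8], [3,6,8], [3,7,8], [3,7,9], [4,5,9], [4,7,8], [5,6,8], [5,6,9], [6,7,9]

Hence C_0 ≅ Z^9, C_1 ≅ Z^27, C_2 ≅ Z^18.

The boundary map ∂_1: C_1 → C_0 maps an edge to its endpoints' difference, ∂[p,q] = q − p. For instance
  ∂[5,8] = [8] − [5].
As a 9×27 matrix over Z this has rank 8, with invariant factors (1,1,1,1,1,1,1,1).

The boundary map ∂_2: C_2 → C_1 acts by ∂[p,q,r] = [q,r] − [p,r] + [p,q]. For instance
  ∂[2,3,9] = [3,9] − [2,9] + [2,3],
  ∂[1,3,6] = [3,6] − [1,6] + [1,3].
This gives a 27×18 integer matrix of rank 18; reducing to Smith normal form yields diagonal entries (1,1,1,1,1,1,1,1,1,1,1,1,1,1,1,1,1,2).

From H_k ≅ ker(∂_k) / im(∂_{k+1}) we obtain:

  H_0: rank C_0 − rank ∂_1 = 9 − 8 = 1, and the invariant factors of ∂_1 are all 1, so H_0 ≅ Z.
  H_1: rank ker ∂_1 − rank ∂_2 = (27 − 8) − 18 = 1, and ∂_2 has invariant factor 2 > 1, so H_1 ≅ Z ⊕ Z/2Z.
  H_2: rank ker ∂_2 − rank ∂_3 = (18 − 18) − 0 = 0, and there is no ∂_3, so H_2 ≅ 0.

As a check, the Euler characteristic is 9 − 27 + 18 = 0, which agrees with 1 − 1 + 0 = 0.
(K is a triangulation of the Klein bottle.)

Hence the Betti numbers are b_0 = 1, b_1 = 1, b_2 = 0.

b_0 = 1, b_1 = 1, b_2 = 0.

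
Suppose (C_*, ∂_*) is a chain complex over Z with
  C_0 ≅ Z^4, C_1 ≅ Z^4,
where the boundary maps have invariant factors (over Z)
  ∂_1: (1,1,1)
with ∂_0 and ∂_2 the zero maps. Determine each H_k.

H_0: b_0 = 4 − 0 − 3 = 1; torsion from ∂_1 factors > 1: none. So H_0 = Z.
H_1: b_1 = 4 − 3 − 0 = 1; torsion from ∂_2 factors > 1: none. So H_1 = Z.

H_0 = Z,  H_1 = Z.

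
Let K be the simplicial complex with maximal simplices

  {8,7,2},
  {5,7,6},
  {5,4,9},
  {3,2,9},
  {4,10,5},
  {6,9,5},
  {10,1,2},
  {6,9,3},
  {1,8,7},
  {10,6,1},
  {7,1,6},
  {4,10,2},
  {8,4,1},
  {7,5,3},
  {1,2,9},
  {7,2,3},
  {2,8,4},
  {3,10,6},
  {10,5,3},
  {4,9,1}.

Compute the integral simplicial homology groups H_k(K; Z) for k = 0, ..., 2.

H_0 = Z,  H_1 = Z ⊕ Z_2,  H_2 = 0.

Fix the vertex order 1 < 2 < 3 < 4 < 5 < 6 < 7 < 8 < 9 < 10 and write every simplex with vertices in increasing order. Then dim K = 2 and the simplices of K are:

  0-simplices (10): [1], [2], [3], [4], [5], [6], [7], [8], [9], [10]
  1-simplices (30): (30 of them)
  2-simplices (20): (20 of them)

giving chain groups C_0 ≅ Z^10, C_1 ≅ Z^30, C_2 ≅ Z^20.

The boundary map ∂_1: C_1 → C_0 sends each edge [p,q] (with p < q) to q − p. For instance
  ∂[3,5] = [5] − [3].
The resulting 10×30 matrix has rank 9, and its Smith normal form has invariant factors (1,1,1,1,1,1,1,1,1).

The boundary map ∂_2: C_2 → C_1 sends each 2-simplex [p,q,r] to [q,r] − [p,r] + [p,q]. For instance
  ∂[5,6,9] = [6,9] − [5,9] + [5,6],
  ∂[5,6,7] = [6,7] − [5,7] + [5,6].
As a 30×20 matrix over Z this has rank 20, with invariant factors (1,1,1,1,1,1,1,1,1,1,1,1,1,1,1,1,1,1,1,2).

Reading off H_k = ker ∂_k / im ∂_{k+1}:

  H_0: rank C_0 − rank ∂_1 = 10 − 9 = 1, and the invariant factors of ∂_1 are all 1, so H_0 = Z.
  H_1: rank ker ∂_1 − rank ∂_2 = (30 − 9) − 20 = 1, and ∂_2 has invariant factor 2 > 1, so H_1 = Z ⊕ Z_2.
  H_2: rank ker ∂_2 − rank ∂_3 = (20 − 20) − 0 = 0, and there is no ∂_3, so H_2 = 0.

As a check, the Euler characteristic is 10 − 30 + 20 = 0, which agrees with 1 − 1 + 0 = 0.
(K is a triangulation of the Klein bottle.)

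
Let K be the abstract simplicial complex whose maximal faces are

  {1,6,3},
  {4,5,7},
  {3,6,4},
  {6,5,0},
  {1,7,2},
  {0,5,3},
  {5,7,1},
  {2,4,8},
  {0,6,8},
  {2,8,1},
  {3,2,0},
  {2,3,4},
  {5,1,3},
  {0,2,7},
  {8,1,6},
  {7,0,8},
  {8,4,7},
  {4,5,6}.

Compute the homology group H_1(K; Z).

Fix the vertex order 0 < 1 < 2 < 3 < 4 < 5 < 6 < 7 < 8 and write every simplex with vertices in increasing order. Then dim K = 2 and the simplices of K are:

  0-simplices (9): [0], [1], [2], [3], [4], [5], [6], [7], [8]
  1-simplices (27): (27 of them)
  2-simplices (18): [0,2,3], [0,2,7], [0,3,5], [0,5,6], [0,6,8], [0,7,8], [1,2,7], [1,2,8], [1,3,5], [1,3,6], [1,5,7], [1,6,8], [2,3,4], [2,4,8], [3,4,6], [4,5,6], [4,5,7], [4,7,8]

so the chain groups are C_0 ≅ Z^9, C_1 ≅ Z^27, C_2 ≅ Z^18.

∂_1: C_1 → C_0 is given by ∂[p,q] = [q] − [p]. For instance
  ∂[6,8] = [8] − [6].
The resulting 9×27 matrix has rank 8, and its Smith normal form has invariant factors (1,1,1,1,1,1,1,1).

∂_2: C_2 → C_1 maps a triangle to the signed sum of its edges. For instance
  ∂[1,3,5] = [3,5] − [1,5] + [1,3],
  ∂[0,3,5] = [3,5] − [0,5] + [0,3].
The resulting 27×18 matrix has rank 18, and its Smith normal form has invariant factors (1,1,1,1,1,1,1,1,1,1,1,1,1,1,1,1,1,2).

From H_k ≅ ker(∂_k) / im(∂_{k+1}) we obtain:

  H_1: rank ker ∂_1 − rank ∂_2 = (27 − 8) − 18 = 1, and ∂_2 has invariant factor 2 > 1, so H_1 ≅ Z ⊕ Z/2Z.

H_1 ≅ Z ⊕ Z/2Z.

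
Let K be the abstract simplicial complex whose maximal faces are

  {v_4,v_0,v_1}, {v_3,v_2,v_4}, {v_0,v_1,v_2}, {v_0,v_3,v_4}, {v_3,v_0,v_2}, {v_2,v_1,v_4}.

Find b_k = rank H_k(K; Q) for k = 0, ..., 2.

b_0 = 1, b_1 = 0, b_2 = 1.

K has 5 vertices, 9 edges, 6 triangles.
rank ∂_0 = 0, rank ∂_1 = 4 ⇒ b_0 = 5 − 0 − 4 = 1; all invariant factors of ∂_1 are 1 so no torsion. So H_0 = Z.
rank ∂_1 = 4, rank ∂_2 = 5 ⇒ b_1 = 9 − 4 − 5 = 0; all invariant factors of ∂_2 are 1 so no torsion. So H_1 = 0.
rank ∂_2 = 5, rank ∂_3 = 0 ⇒ b_2 = 6 − 5 − 0 = 1. So H_2 = Z.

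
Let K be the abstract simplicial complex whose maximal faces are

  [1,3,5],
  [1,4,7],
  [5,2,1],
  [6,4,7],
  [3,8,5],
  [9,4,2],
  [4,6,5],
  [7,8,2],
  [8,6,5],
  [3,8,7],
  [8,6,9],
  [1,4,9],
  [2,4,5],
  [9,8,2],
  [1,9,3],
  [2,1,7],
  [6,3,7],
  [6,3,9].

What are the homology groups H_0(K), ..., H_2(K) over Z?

H_0 = Z,  H_1 = Z ⊕ Z_2,  H_2 = 0.

We work with the vertex ordering 1 < 2 < 3 < 4 < 5 < 6 < 7 < 8 < 9. The simplices of K, each written with vertices in increasing order, are:

  0-simplices (9): [1], [2], [3], [4], [5], [6], [7], [8], [9]
  1-simplices (27): (27 of them)
  2-simplices (18): [1,2,5], [1,2,7], [1,3,5], [1,3,9], [1,4,7], [1,4,9], [2,4,5], [2,4,9], [2,7,8], [2,8,9], [3,5,8], [3,6,7], [3,6,9], [3,7,8], [4,5,6], [4,6,7], [5,6,8], [6,8,9]

so the chain groups are C_0 ≅ Z^9, C_1 ≅ Z^27, C_2 ≅ Z^18.

Boundary ∂_1: C_1 → C_0 sends each edge [p,q] (with p < q) to q − p.
This gives a 9×27 integer matrix of rank 8; reducing to Smith normal form yields diagonal entries (1,1,1,1,1,1,1,1).

Boundary ∂_2: C_2 → C_1 sends each 2-simplex [p,q,r] to [q,r] − [p,r] + [p,q]. For instance
  ∂[2,4,9] = [4,9] − [2,9] + [2,4],
  ∂[3,5,8] = [5,8] − [3,8] + [3,5].
As a 27×18 matrix over Z this has rank 18, with invariant factors (1,1,1,1,1,1,1,1,1,1,1,1,1,1,1,1,1,2).

Reading off H_k = ker ∂_k / im ∂_{k+1}:

  H_0: rank C_0 − rank ∂_1 = 9 − 8 = 1, and the invariant factors of ∂_1 are all 1, so H_0 ≅ Z.
  H_1: rank ker ∂_1 − rank ∂_2 = (27 − 8) − 18 = 1, and ∂_2 has invariant factor 2 > 1, so H_1 ≅ Z ⊕ Z_2.
  H_2: rank ker ∂_2 − rank ∂_3 = (18 − 18) − 0 = 0, and there is no ∂_3, so H_2 ≅ 0.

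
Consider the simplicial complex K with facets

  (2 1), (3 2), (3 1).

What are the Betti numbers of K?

b_0 = 1, b_1 = 1.

We work with the vertex ordering 1 < 2 < 3. The simplices of K, each written with vertices in increasing order, are:

  0-simplices (3): [1], [2], [3]
  1-simplices (3): [1,2], [1,3], [2,3]

so the chain groups are C_0 ≅ Z^3, C_1 ≅ Z^3.

The boundary map ∂_1: C_1 → C_0 is given by ∂[p,q] = [q] − [p]. For instance
  ∂[1,2] = [2] − [1].
The 3×3 boundary matrix has rank 2 and Smith normal form diag(1,1).

From H_k ≅ ker(∂_k) / im(∂_{k+1}) we obtain:

  H_0: rank C_0 − rank ∂_1 = 3 − 2 = 1, and the invariant factors of ∂_1 are all 1, so H_0 = Z.
  H_1: rank ker ∂_1 − rank ∂_2 = (3 − 2) − 0 = 1, and there is no ∂_2, so H_1 = Z.

(K is a triangulation of the circle S^1.)

Hence the Betti numbers are b_0 = 1, b_1 = 1.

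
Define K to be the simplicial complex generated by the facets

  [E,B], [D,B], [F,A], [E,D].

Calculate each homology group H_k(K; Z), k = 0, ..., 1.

H_0 ≅ Z^2,  H_1 ≅ Z.

Order the vertices as A < B < D < E < F. Listing each simplex with vertices in this order, K has dimension 1 with simplices:

  0-simplices (5): A, B, D, E, F
  1-simplices (4): AF, BD, BE, DE

giving chain groups C_0 ≅ Z^5, C_1 ≅ Z^4.

∂_1: C_1 → C_0 maps an edge to its endpoints' difference, ∂[p,q] = q − p. For instance
  ∂BD = D − B.
As a 5×4 matrix over Z this has rank 3, with invariant factors (1,1,1).

Reading off H_k = ker ∂_k / im ∂_{k+1}:

  H_0: rank C_0 − rank ∂_1 = 5 − 3 = 2, and the invariant factors of ∂_1 are all 1, so H_0 = Z^2.
  H_1: rank ker ∂_1 − rank ∂_2 = (4 − 3) − 0 = 1, and there is no ∂_2, so H_1 = Z.

(K is a triangulation of the disjoint union of the circle S^1 and the 1-simplex.)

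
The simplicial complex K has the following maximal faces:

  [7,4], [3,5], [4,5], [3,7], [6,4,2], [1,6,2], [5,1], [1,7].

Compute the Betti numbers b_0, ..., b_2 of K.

Order the vertices as 1 < 2 < 3 < 4 < 5 < 6 < 7. Listing each simplex with vertices in this order, K has dimension 2 with simplices:

  0-simplices (7): [1], [2], [3], [4], [5], [6], [7]
  1-simplices (11): [1,2], [1,5], [1,6], [1,7], [2,4], [2,6], [3,5], [3,7], [4,5], [4,6], [4,7]
  2-simplices (2): [1,2,6], [2,4,6]

giving chain groups C_0 ≅ Z^7, C_1 ≅ Z^11, C_2 ≅ Z^2.

The boundary map ∂_1: C_1 → C_0 sends each edge [p,q] (with p < q) to q − p. For instance
  ∂[4,6] = [6] − [4].
As a 7×11 matrix over Z this has rank 6, with invariant factors (1,1,1,1,1,1).

The boundary map ∂_2: C_2 → C_1 maps a triangle to the signed sum of its edges. For instance
  ∂[2,4,6] = [4,6] − [2,6] + [2,4],
  ∂[1,2,6] = [2,6] − [1,6] + [1,2].
The resulting 11×2 matrix has rank 2, and its Smith normal form has invariant factors (1,1).

Computing H_k = (kernel of ∂_k) / (image of ∂_{k+1}):

  H_0: rank C_0 − rank ∂_1 = 7 − 6 = 1, and the invariant factors of ∂_1 are all 1, so H_0 ≅ Z.
  H_1: rank ker ∂_1 − rank ∂_2 = (11 − 6) − 2 = 3, and the invariant factors of ∂_2 are all 1, so H_1 ≅ Z^3.
  H_2: rank ker ∂_2 − rank ∂_3 = (2 − 2) − 0 = 0, and there is no ∂_3, so H_2 ≅ 0.

Hence the Betti numbers are b_0 = 1, b_1 = 3, b_2 = 0.

b_0 = 1, b_1 = 3, b_2 = 0.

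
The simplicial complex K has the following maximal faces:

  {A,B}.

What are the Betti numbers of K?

b_0 = 1, b_1 = 0.

Fix the vertex order A < B and write every simplex with vertices in increasing order. Then dim K = 1 and the simplices of K are:

  0-simplices (2): A, B
  1-simplices (1): AB

giving chain groups C_0 ≅ Z^2, C_1 ≅ Z^1.

The boundary map ∂_1: C_1 → C_0 sends each edge [p,q] (with p < q) to q − p. For instance
  ∂AB = B − A.
As a 2×1 matrix over Z this has rank 1, with invariant factors (1).

Reading off H_k = ker ∂_k / im ∂_{k+1}:

  H_0: rank C_0 − rank ∂_1 = 2 − 1 = 1, and the invariant factors of ∂_1 are all 1, so H_0 = Z.
  H_1: rank ker ∂_1 − rank ∂_2 = (1 − 1) − 0 = 0, and there is no ∂_2, so H_1 = 0.

(K is a triangulation of the 1-simplex.)

Hence the Betti numbers are b_0 = 1, b_1 = 0.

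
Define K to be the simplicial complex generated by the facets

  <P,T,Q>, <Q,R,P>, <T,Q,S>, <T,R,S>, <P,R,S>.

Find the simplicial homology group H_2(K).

Take the total order P < Q < R < S < T on the vertex set. Then K (dimension 2) consists of the simplices:

  0-simplices (5): P, Q, R, S, T
  1-simplices (10): PQ, PR, PS, PT, QR, QS, QT, RS, RT, ST
  2-simplices (5): PQR, PQT, PRS, QST, RST

so the chain groups are C_0 ≅ Z^5, C_1 ≅ Z^10, C_2 ≅ Z^5.

The boundary map ∂_1: C_1 → C_0 is given by ∂[p,q] = [q] − [p].
The 5×10 boundary matrix has rank 4 and Smith normal form diag(1,1,1,1).

The boundary map ∂_2: C_2 → C_1 maps a triangle to the signed sum of its edges. For instance
  ∂RST = ST − RT + RS,
  ∂PRS = RS − PS + PR.
The resulting 10×5 matrix has rank 5, and its Smith normal form has invariant factors (1,1,1,1,1).

Computing H_k = (kernel of ∂_k) / (image of ∂_{k+1}):

  H_2: rank ker ∂_2 − rank ∂_3 = (5 − 5) − 0 = 0, and there is no ∂_3, so H_2 ≅ 0.

H_2 = 0.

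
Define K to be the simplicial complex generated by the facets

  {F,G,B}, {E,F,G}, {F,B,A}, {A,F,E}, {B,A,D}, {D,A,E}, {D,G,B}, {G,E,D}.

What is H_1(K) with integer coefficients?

H_1 = 0.

Fix the vertex order A < B < D < E < F < G and write every simplex with vertices in increasing order. Then dim K = 2 and the simplices of K are:

  0-simplices (6): A, B, D, E, F, G
  1-simplices (12): AB, AD, AE, AF, BD, BF, BG, DE, DG, EF, EG, FG
  2-simplices (8): ABD, ABF, ADE, AEF, BDG, BFG, DEG, EFG

so the chain groups are C_0 ≅ Z^6, C_1 ≅ Z^12, C_2 ≅ Z^8.

Boundary ∂_1: C_1 → C_0 sends each edge [p,q] (with p < q) to q − p.
The resulting 6×12 matrix has rank 5, and its Smith normal form has invariant factors (1,1,1,1,1).

∂_2: C_2 → C_1 acts by ∂[p,q,r] = [q,r] − [p,r] + [p,q]. For instance
  ∂DEG = EG − DG + DE,
  ∂BDG = DG − BG + BD.
As a 12×8 matrix over Z this has rank 7, with invariant factors (1,1,1,1,1,1,1).

Reading off H_k = ker ∂_k / im ∂_{k+1}:

  H_1: rank ker ∂_1 − rank ∂_2 = (12 − 5) − 7 = 0, and the invariant factors of ∂_2 are all 1, so H_1 ≅ 0.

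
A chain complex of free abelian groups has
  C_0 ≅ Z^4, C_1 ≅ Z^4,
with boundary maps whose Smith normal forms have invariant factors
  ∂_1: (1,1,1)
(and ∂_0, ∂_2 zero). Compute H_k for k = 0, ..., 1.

H_0 = Z,  H_1 = Z.

H_0: b_0 = 4 − 0 − 3 = 1; torsion from ∂_1 factors > 1: none. So H_0 = Z.
H_1: b_1 = 4 − 3 − 0 = 1; torsion from ∂_2 factors > 1: none. So H_1 = Z.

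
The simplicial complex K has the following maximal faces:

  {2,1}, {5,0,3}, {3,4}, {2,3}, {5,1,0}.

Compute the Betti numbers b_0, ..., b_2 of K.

b_0 = 1, b_1 = 1, b_2 = 0.

Order the vertices as 0 < 1 < 2 < 3 < 4 < 5. Listing each simplex with vertices in this order, K has dimension 2 with simplices:

  0-simplices (6): [0], [1], [2], [3], [4], [5]
  1-simplices (8): [0,1], [0,3], [0,5], [1,2], [1,5], [2,3], [3,4], [3,5]
  2-simplices (2): [0,1,5], [0,3,5]

giving chain groups C_0 ≅ Z^6, C_1 ≅ Z^8, C_2 ≅ Z^2.

The boundary map ∂_1: C_1 → C_0 maps an edge to its endpoints' difference, ∂[p,q] = q − p. For instance
  ∂[1,5] = [5] − [1].
The 6×8 boundary matrix has rank 5 and Smith normal form diag(1,1,1,1,1).

∂_2: C_2 → C_1 acts by ∂[p,q,r] = [q,r] − [p,r] + [p,q]. For instance
  ∂[0,1,5] = [1,5] − [0,5] + [0,1],
  ∂[0,3,5] = [3,5] − [0,5] + [0,3].
The resulting 8×2 matrix has rank 2, and its Smith normal form has invariant factors (1,1).

Now H_k = ker ∂_k / im ∂_{k+1}, so:

  H_0: rank C_0 − rank ∂_1 = 6 − 5 = 1, and the invariant factors of ∂_1 are all 1, so H_0 ≅ Z.
  H_1: rank ker ∂_1 − rank ∂_2 = (8 − 5) − 2 = 1, and the invariant factors of ∂_2 are all 1, so H_1 ≅ Z.
  H_2: rank ker ∂_2 − rank ∂_3 = (2 − 2) − 0 = 0, and there is no ∂_3, so H_2 ≅ 0.

Hence the Betti numbers are b_0 = 1, b_1 = 1, b_2 = 0.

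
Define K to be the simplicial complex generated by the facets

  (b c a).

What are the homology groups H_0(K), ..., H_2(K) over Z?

H_0 = Z,  H_1 = 0,  H_2 = 0.

We work with the vertex ordering a < b < c. The simplices of K, each written with vertices in increasing order, are:

  0-simplices (3): a, b, c
  1-simplices (3): ab, ac, bc
  2-simplices (1): abc

giving chain groups C_0 ≅ Z^3, C_1 ≅ Z^3, C_2 ≅ Z^1.

∂_1: C_1 → C_0 sends each edge [p,q] (with p < q) to q − p. For instance
  ∂ac = c − a.
The 3×3 boundary matrix has rank 2 and Smith normal form diag(1,1).

The boundary map ∂_2: C_2 → C_1 acts by ∂[p,q,r] = [q,r] − [p,r] + [p,q]. For instance
  ∂abc = bc − ac + ab.
As a 3×1 matrix over Z this has rank 1, with invariant factors (1).

From H_k ≅ ker(∂_k) / im(∂_{k+1}) we obtain:

  H_0: rank C_0 − rank ∂_1 = 3 − 2 = 1, and the invariant factors of ∂_1 are all 1, so H_0 ≅ Z.
  H_1: rank ker ∂_1 − rank ∂_2 = (3 − 2) − 1 = 0, and the invariant factors of ∂_2 are all 1, so H_1 ≅ 0.
  H_2: rank ker ∂_2 − rank ∂_3 = (1 − 1) − 0 = 0, and there is no ∂_3, so H_2 ≅ 0.

(K is a triangulation of the 2-simplex.)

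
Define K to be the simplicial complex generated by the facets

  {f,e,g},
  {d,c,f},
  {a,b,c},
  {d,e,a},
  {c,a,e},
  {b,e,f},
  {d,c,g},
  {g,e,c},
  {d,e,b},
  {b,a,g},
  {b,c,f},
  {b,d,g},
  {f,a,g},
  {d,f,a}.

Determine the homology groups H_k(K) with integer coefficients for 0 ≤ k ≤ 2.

Take the total order a < b < c < d < e < f < g on the vertex set. Then K (dimension 2) consists of the simplices:

  0-simplices (7): a, b, c, d, e, f, g
  1-simplices (21): ab, ac, ad, ae, af, ag, bc, bd, be, bf, bg, cd, ce, cf, cg, de, df, dg, ef, eg, fg
  2-simplices (14): abc, abg, ace, ade, adf, afg, bcf, bde, bdg, bef, cdf, cdg, ceg, efg

giving chain groups C_0 ≅ Z^7, C_1 ≅ Z^21, C_2 ≅ Z^14.

Boundary ∂_1: C_1 → C_0 maps an edge to its endpoints' difference, ∂[p,q] = q − p.
This gives a 7×21 integer matrix of rank 6; reducing to Smith normal form yields diagonal entries (1,1,1,1,1,1).

The boundary map ∂_2: C_2 → C_1 maps a triangle to the signed sum of its edges. For instance
  ∂bcf = cf − bf + bc,
  ∂bde = de − be + bd.
As a 21×14 matrix over Z this has rank 13, with invariant factors (1,1,1,1,1,1,1,1,1,1,1,1,1).

Computing H_k = (kernel of ∂_k) / (image of ∂_{k+1}):

  H_0: rank C_0 − rank ∂_1 = 7 − 6 = 1, and the invariant factors of ∂_1 are all 1, so H_0 ≅ Z.
  H_1: rank ker ∂_1 − rank ∂_2 = (21 − 6) − 13 = 2, and the invariant factors of ∂_2 are all 1, so H_1 ≅ Z^2.
  H_2: rank ker ∂_2 − rank ∂_3 = (14 − 13) − 0 = 1, and there is no ∂_3, so H_2 ≅ Z.

As a check, the Euler characteristic is 7 − 21 + 14 = 0, which agrees with 1 − 2 + 1 = 0.

H_0 ≅ Z,  H_1 ≅ Z^2,  H_2 ≅ Z.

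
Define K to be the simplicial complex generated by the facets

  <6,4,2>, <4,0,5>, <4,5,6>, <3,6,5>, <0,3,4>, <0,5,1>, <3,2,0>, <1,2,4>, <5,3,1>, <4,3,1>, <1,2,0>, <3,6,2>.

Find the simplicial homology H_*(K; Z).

H_0 ≅ Z,  H_1 ≅ Z/2,  H_2 = 0.

We work with the vertex ordering 0 < 1 < 2 < 3 < 4 < 5 < 6. The simplices of K, each written with vertices in increasing order, are:

  0-simplices (7): [0], [1], [2], [3], [4], [5], [6]
  1-simplices (18): [0,1], [0,2], [0,3], [0,4], [0,5], [1,2], [1,3], [1,4], [1,5], [2,3], [2,4], [2,6], [3,4], [3,5], [3,6], [4,5], [4,6], [5,6]
  2-simplices (12): [0,1,2], [0,1,5], [0,2,3], [0,3,4], [0,4,5], [1,2,4], [1,3,4], [1,3,5], [2,3,6], [2,4,6], [3,5,6], [4,5,6]

giving chain groups C_0 ≅ Z^7, C_1 ≅ Z^18, C_2 ≅ Z^12.

The boundary map ∂_1: C_1 → C_0 maps an edge to its endpoints' difference, ∂[p,q] = q − p. For instance
  ∂[0,4] = [4] − [0].
The resulting 7×18 matrix has rank 6, and its Smith normal form has invariant factors (1,1,1,1,1,1).

Boundary ∂_2: C_2 → C_1 sends each 2-simplex [p,q,r] to [q,r] − [p,r] + [p,q]. For instance
  ∂[2,4,6] = [4,6] − [2,6] + [2,4],
  ∂[1,3,4] = [3,4] − [1,4] + [1,3].
This gives a 18×12 integer matrix of rank 12; reducing to Smith normal form yields diagonal entries (1,1,1,1,1,1,1,1,1,1,1,2).

From H_k ≅ ker(∂_k) / im(∂_{k+1}) we obtain:

  H_0: rank C_0 − rank ∂_1 = 7 − 6 = 1, and the invariant factors of ∂_1 are all 1, so H_0 ≅ Z.
  H_1: rank ker ∂_1 − rank ∂_2 = (18 − 6) − 12 = 0, and ∂_2 has invariant factor 2 > 1, so H_1 ≅ Z/2.
  H_2: rank ker ∂_2 − rank ∂_3 = (12 − 12) − 0 = 0, and there is no ∂_3, so H_2 ≅ 0.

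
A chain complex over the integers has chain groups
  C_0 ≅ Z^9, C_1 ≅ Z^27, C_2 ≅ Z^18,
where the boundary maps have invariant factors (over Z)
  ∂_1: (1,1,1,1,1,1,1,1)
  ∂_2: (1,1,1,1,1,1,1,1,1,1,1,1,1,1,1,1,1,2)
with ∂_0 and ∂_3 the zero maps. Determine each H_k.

H_0 = Z,  H_1 = Z ⊕ Z/2Z,  H_2 = 0.

H_0: b_0 = 9 − 0 − 8 = 1; torsion from ∂_1 factors > 1: none. So H_0 = Z.
H_1: b_1 = 27 − 8 − 18 = 1; torsion from ∂_2 factors > 1: [2]. So H_1 = Z ⊕ Z/2Z.
H_2: b_2 = 18 − 18 − 0 = 0; torsion from ∂_3 factors > 1: none. So H_2 = 0.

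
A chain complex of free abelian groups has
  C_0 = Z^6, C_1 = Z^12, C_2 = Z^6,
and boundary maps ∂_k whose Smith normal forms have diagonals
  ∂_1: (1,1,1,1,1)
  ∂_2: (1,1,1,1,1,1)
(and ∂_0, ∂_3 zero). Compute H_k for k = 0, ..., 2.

H_0: b_0 = 6 − 0 − 5 = 1; torsion from ∂_1 factors > 1: none. So H_0 ≅ Z.
H_1: b_1 = 12 − 5 − 6 = 1; torsion from ∂_2 factors > 1: none. So H_1 ≅ Z.
H_2: b_2 = 6 − 6 − 0 = 0; torsion from ∂_3 factors > 1: none. So H_2 ≅ 0.

H_0 ≅ Z,  H_1 ≅ Z,  H_2 = 0.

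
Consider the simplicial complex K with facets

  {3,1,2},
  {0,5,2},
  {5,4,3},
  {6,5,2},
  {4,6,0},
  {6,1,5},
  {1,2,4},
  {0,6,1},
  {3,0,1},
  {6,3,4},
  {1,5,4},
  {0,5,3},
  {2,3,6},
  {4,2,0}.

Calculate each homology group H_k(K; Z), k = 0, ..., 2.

We work with the vertex ordering 0 < 1 < 2 < 3 < 4 < 5 < 6. The simplices of K, each written with vertices in increasing order, are:

  0-simplices (7): [0], [1], [2], [3], [4], [5], [6]
  1-simplices (21): [0,1], [0,2], [0,3], [0,4], [0,5], [0,6], [1,2], [1,3], [1,4], [1,5], [1,6], [2,3], [2,4], [2,5], [2,6], [3,4], [3,5], [3,6], [4,5], [4,6], [5,6]
  2-simplices (14): [0,1,3], [0,1,6], [0,2,4], [0,2,5], [0,3,5], [0,4,6], [1,2,3], [1,2,4], [1,4,5], [1,5,6], [2,3,6], [2,5,6], [3,4,5], [3,4,6]

giving chain groups C_0 ≅ Z^7, C_1 ≅ Z^21, C_2 ≅ Z^14.

∂_1: C_1 → C_0 maps an edge to its endpoints' difference, ∂[p,q] = q − p. For instance
  ∂[5,6] = [6] − [5].
This gives a 7×21 integer matrix of rank 6; reducing to Smith normal form yields diagonal entries (1,1,1,1,1,1).

∂_2: C_2 → C_1 maps a triangle to the signed sum of its edges. For instance
  ∂[3,4,6] = [4,6] − [3,6] + [3,4],
  ∂[1,2,3] = [2,3] − [1,3] + [1,2].
The resulting 21×14 matrix has rank 13, and its Smith normal form has invariant factors (1,1,1,1,1,1,1,1,1,1,1,1,1).

Computing H_k = (kernel of ∂_k) / (image of ∂_{k+1}):

  H_0: rank C_0 − rank ∂_1 = 7 − 6 = 1, and the invariant factors of ∂_1 are all 1, so H_0 ≅ Z.
  H_1: rank ker ∂_1 − rank ∂_2 = (21 − 6) − 13 = 2, and the invariant factors of ∂_2 are all 1, so H_1 ≅ Z^2.
  H_2: rank ker ∂_2 − rank ∂_3 = (14 − 13) − 0 = 1, and there is no ∂_3, so H_2 ≅ Z.

As a check, the Euler characteristic is 7 − 21 + 14 = 0, which agrees with 1 − 2 + 1 = 0.
(K is a triangulation of the torus T^2.)

H_0 = Z,  H_1 = Z^2,  H_2 = Z.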